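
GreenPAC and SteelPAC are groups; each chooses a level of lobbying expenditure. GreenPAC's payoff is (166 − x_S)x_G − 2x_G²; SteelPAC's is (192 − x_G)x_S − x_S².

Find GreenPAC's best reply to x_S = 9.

Expanding GreenPAC's payoff: 166x_G − x_Sx_G − 2x_G².
∂π/∂x_G = 166 − x_S − 4x_G = 0, so x_G = 41.5 − 0.25x_S.
At x_S = 9: x_G = 41.5 − 0.25·9 = 39.25.

39.25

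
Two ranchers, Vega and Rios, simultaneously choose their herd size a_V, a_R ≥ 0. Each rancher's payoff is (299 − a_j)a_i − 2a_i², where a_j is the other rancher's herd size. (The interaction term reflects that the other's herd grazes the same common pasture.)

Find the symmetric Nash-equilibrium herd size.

Vega's payoff is (299 − a_R)a_V − 2a_V².
∂π/∂a_V = 299 − a_R − 4a_V = 0, so a_V = 74.75 − 0.25a_R.
Setting a_V = a_R in the reaction function: a_V = 74.75 − 0.25a_V, so a_V = 74.75 / 1.25 = 59.8.

59.8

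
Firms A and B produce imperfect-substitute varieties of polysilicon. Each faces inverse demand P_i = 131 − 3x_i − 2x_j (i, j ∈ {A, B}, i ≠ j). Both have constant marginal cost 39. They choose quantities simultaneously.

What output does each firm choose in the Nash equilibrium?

11.5

Firm A's profit: π = x_A(131 − 3x_A − 2x_B) − 39x_A.
∂π/∂x_A = 92 − 6x_A − 2x_B = 0 ⇒ x_A = 46/3 − (1/3)x_B.
Setting x_A = x_B in the reaction function: x_A = 46/3 − (1/3)x_A, so x_A = (46/3) / (4/3) = 11.5.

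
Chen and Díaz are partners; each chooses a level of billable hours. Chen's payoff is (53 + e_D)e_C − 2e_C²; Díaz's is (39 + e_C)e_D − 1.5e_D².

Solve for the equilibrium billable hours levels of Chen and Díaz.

18, 19

Expanding Chen's payoff: 53e_C + e_De_C − 2e_C².
∂π/∂e_C = 53 + e_D − 4e_C = 0, so e_C = 13.25 + 0.25e_D.
Likewise for Díaz: e_D = 13 + (1/3)e_C.
Plugging e_D into Chen's best response: e_C = 13.25 + 0.25(13 + (1/3)e_C) ⇒ (11/12)e_C = 16.5, so e_C = 18.
Then e_D = 13 + (1/3)·18 = 19.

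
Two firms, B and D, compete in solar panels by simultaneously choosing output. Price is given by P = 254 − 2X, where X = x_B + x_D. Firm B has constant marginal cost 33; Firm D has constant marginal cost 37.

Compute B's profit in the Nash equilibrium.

Firm B's profit: π = x_B(254 − 2(x_B + x_D)) − 33x_B.
∂π/∂x_B = 221 − 4x_B − 2x_D = 0, so x_B = 55.25 − 0.5x_D.
By the same steps for D: x_D = 54.25 − 0.5x_B.
Plugging x_D into B's best response: x_B = 55.25 − 0.5(54.25 − 0.5x_B) ⇒ 0.75x_B = 28.125, so x_B = 37.5.
Then x_D = 54.25 − 0.5·37.5 = 35.5.
Price P = 254 − 2·73 = 108.
B's profit: (108 − 33)·37.5 = 2812.5.

2812.5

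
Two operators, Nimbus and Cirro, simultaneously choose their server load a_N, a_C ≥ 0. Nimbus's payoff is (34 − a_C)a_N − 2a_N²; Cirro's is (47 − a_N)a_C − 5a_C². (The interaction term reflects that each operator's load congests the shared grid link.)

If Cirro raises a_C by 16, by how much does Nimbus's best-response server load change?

Expanding Nimbus's payoff: 34a_N − a_Ca_N − 2a_N².
∂π/∂a_N = 34 − a_C − 4a_N = 0, so a_N = 8.5 − 0.25a_C.
The reaction-function slope is −0.25, so a 16-unit rise in a_C moves a_N by −0.25 × 16 = −4. Nimbus's best response falls — the actions are strategic substitutes.

-4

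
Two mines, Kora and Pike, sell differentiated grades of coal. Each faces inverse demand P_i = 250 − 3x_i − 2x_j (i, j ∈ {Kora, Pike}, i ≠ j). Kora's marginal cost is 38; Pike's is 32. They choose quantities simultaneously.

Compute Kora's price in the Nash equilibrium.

116.375

Mine Kora's profit: π = x_{Kora}(250 − 3x_{Kora} − 2x_{Pike}) − 38x_{Kora}.
∂π/∂x_{Kora} = 212 − 6x_{Kora} − 2x_{Pike} = 0 ⇒ x_{Kora} = 106/3 − (1/3)x_{Pike}.
Similarly x_{Pike} = 109/3 − (1/3)x_{Kora}.
Substituting the second reaction function into the first: x_{Kora} = 106/3 − (1/3)(109/3 − (1/3)x_{Kora}), which gives (8/9)x_{Kora} = 209/9 ⇒ x_{Kora} = 26.125.
Then x_{Pike} = 109/3 − (1/3)·26.125 = 27.625.
P_{Kora} = 250 − 3·26.125 − 2·27.625 = 116.375.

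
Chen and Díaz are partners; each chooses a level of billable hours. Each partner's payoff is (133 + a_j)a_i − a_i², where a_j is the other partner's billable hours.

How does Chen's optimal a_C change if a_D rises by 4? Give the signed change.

Chen's payoff is (133 + a_D)a_C − a_C².
∂π/∂a_C = 133 + a_D − 2a_C = 0, so a_C = 66.5 + 0.5a_D.
The reaction-function slope is 0.5, so a 4-unit rise in a_D moves a_C by 0.5 × 4 = 2. Chen's best response rises — the actions are strategic complements.

2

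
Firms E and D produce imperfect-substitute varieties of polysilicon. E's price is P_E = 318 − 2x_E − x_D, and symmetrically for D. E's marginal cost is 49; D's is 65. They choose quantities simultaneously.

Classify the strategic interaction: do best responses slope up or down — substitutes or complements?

Firm E's profit: π = x_E(318 − 2x_E − x_D) − 49x_E.
∂π/∂x_E = 269 − 4x_E − x_D = 0 ⇒ x_E = 67.25 − 0.25x_D.
The best-response slope dx_E/dx_D = −0.25 < 0: the reaction function is downward-sloping, so the choices are strategic substitutes.

strategic substitutes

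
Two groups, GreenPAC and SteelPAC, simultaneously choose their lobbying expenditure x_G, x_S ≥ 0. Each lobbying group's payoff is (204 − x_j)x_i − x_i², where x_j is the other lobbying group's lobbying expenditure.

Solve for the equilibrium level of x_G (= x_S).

GreenPAC's payoff is (204 − x_S)x_G − x_G².
∂π/∂x_G = 204 − x_S − 2x_G = 0, so x_G = 102 − 0.5x_S.
The game is symmetric, so in equilibrium x_S = x_G: the reaction function gives 1.5x_G = 102, hence x_G = 68.

68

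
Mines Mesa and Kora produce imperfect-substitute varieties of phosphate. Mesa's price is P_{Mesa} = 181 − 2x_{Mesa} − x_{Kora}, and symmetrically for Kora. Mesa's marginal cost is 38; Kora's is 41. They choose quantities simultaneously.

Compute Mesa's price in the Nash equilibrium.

95.6

Mine Mesa's profit: π = x_{Mesa}(181 − 2x_{Mesa} − x_{Kora}) − 38x_{Mesa}.
∂π/∂x_{Mesa} = 143 − 4x_{Mesa} − x_{Kora} = 0 ⇒ x_{Mesa} = 35.75 − 0.25x_{Kora}.
Similarly x_{Kora} = 35 − 0.25x_{Mesa}.
Plugging x_{Kora} into Mesa's best response: x_{Mesa} = 35.75 − 0.25(35 − 0.25x_{Mesa}) ⇒ 0.9375x_{Mesa} = 27, so x_{Mesa} = 28.8.
Then x_{Kora} = 35 − 0.25·28.8 = 27.8.
P_{Mesa} = 181 − 2·28.8 − 27.8 = 95.6.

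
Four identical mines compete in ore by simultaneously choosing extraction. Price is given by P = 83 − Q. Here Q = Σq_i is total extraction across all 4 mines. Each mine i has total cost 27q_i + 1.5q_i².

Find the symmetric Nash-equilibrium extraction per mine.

7

A representative mine's profit is π_i = q_i(83 − Q) − 27q_i − 1.5q_i², with Q = q_i + Σ_{j≠i} q_j.
First-order condition: 56 − 5q_i − Σ_{j≠i} q_j = 0.
Imposing symmetry (q_j = q for all j) turns Σ_{j≠i} q_j into 3q, so 56 = 8q and q = 7.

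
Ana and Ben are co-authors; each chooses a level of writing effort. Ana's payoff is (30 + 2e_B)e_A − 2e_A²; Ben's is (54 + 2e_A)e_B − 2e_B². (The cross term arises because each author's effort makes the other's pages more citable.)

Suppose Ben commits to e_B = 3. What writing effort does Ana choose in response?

9

Expanding Ana's payoff: 30e_A + 2e_Be_A − 2e_A².
∂π/∂e_A = 30 + 2e_B − 4e_A = 0, so e_A = 7.5 + 0.5e_B.
At e_B = 3: e_A = 7.5 + 0.5·3 = 9.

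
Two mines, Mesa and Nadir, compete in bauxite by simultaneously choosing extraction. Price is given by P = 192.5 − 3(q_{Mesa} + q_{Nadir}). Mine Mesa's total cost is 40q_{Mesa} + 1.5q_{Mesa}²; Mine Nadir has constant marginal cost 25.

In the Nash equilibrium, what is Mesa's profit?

378.125

Mine Mesa's profit: π = q_{Mesa}(192.5 − 3(q_{Mesa} + q_{Nadir})) − 40q_{Mesa} − 1.5q_{Mesa}².
∂π/∂q_{Mesa} = 152.5 − 9q_{Mesa} − 3q_{Nadir} = 0, so q_{Mesa} = 305/18 − (1/3)q_{Nadir}.
For Nadir: ∂π/∂q_{Nadir} = 167.5 − 6q_{Nadir} − 3q_{Mesa} = 0 ⇒ q_{Nadir} = 335/12 − 0.5q_{Mesa}.
Plugging q_{Nadir} into Mesa's best response: q_{Mesa} = 305/18 − (1/3)(335/12 − 0.5q_{Mesa}) ⇒ (5/6)q_{Mesa} = 275/36, so q_{Mesa} = 55/6.
Then q_{Nadir} = 335/12 − 0.5·(55/6) = 70/3.
Price P = 192.5 − 3·32.5 = 95.
Mesa's profit: (95 − 40)·(55/6) − 1.5(55/6)² = 378.125.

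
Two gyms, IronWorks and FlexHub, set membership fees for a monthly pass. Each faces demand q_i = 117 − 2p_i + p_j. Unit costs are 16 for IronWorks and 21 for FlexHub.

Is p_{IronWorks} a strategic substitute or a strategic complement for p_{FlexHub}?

strategic complements

IronWorks's profit: π = (p_{IronWorks} − 16)(117 − 2p_{IronWorks} + p_{FlexHub}).
∂π/∂p_{IronWorks} = 149 − 4p_{IronWorks} + p_{FlexHub} = 0 ⇒ p_{IronWorks} = 37.25 + 0.25p_{FlexHub}.
The best-response slope dp_{IronWorks}/dp_{FlexHub} = 0.25 > 0: the reaction function is upward-sloping, so the choices are strategic complements.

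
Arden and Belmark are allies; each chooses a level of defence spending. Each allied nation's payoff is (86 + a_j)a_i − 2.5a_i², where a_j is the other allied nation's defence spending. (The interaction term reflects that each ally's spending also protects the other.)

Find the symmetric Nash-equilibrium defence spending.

21.5

Arden's payoff is (86 + a_B)a_A − 2.5a_A².
∂π/∂a_A = 86 + a_B − 5a_A = 0, so a_A = 17.2 + 0.2a_B.
By symmetry a_B = a_A; substituting into the reaction function, 0.8a_A = 17.2 and a_A = 21.5.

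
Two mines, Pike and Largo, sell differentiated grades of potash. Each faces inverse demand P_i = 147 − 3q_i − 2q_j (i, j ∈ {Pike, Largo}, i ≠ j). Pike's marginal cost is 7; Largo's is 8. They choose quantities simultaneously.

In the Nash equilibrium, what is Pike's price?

59.6875

Mine Pike's profit: π = q_{Pike}(147 − 3q_{Pike} − 2q_{Largo}) − 7q_{Pike}.
∂π/∂q_{Pike} = 140 − 6q_{Pike} − 2q_{Largo} = 0 ⇒ q_{Pike} = 70/3 − (1/3)q_{Largo}.
Similarly q_{Largo} = 139/6 − (1/3)q_{Pike}.
Plugging q_{Largo} into Pike's best response: q_{Pike} = 70/3 − (1/3)(139/6 − (1/3)q_{Pike}) ⇒ (8/9)q_{Pike} = 281/18, so q_{Pike} = 17.5625.
Then q_{Largo} = 139/6 − (1/3)·17.5625 = 17.3125.
P_{Pike} = 147 − 3·17.5625 − 2·17.3125 = 59.6875.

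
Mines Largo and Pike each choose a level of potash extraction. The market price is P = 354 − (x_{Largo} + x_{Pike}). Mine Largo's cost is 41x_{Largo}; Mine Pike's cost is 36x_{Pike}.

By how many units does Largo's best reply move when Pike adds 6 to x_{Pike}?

Mine Largo's profit: π = x_{Largo}(354 − (x_{Largo} + x_{Pike})) − 41x_{Largo}.
∂π/∂x_{Largo} = 313 − 2x_{Largo} − x_{Pike} = 0, so x_{Largo} = 156.5 − 0.5x_{Pike}.
The reaction-function slope is −0.5, so a 6-unit rise in x_{Pike} moves x_{Largo} by −0.5 × 6 = −3. Largo's best response falls — the actions are strategic substitutes.

-3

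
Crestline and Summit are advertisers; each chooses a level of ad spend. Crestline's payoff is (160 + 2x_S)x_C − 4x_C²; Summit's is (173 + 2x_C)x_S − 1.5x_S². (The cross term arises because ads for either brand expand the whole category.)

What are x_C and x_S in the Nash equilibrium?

Expanding Crestline's payoff: 160x_C + 2x_Sx_C − 4x_C².
∂π/∂x_C = 160 + 2x_S − 8x_C = 0, so x_C = 20 + 0.25x_S.
Likewise for Summit: x_S = 173/3 + (2/3)x_C.
Solving the two reaction functions simultaneously: (1 − (0.25)(2/3))x_C = 20 + 0.25·(173/3), so (5/6)x_C = 413/12 and x_C = 41.3.
Then x_S = 173/3 + (2/3)·41.3 = 85.2.

41.3, 85.2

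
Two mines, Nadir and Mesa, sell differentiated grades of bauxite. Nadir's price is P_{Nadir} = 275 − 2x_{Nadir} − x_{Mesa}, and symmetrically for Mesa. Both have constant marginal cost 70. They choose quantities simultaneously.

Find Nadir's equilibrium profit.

Mine Nadir's profit: π = x_{Nadir}(275 − 2x_{Nadir} − x_{Mesa}) − 70x_{Nadir}.
∂π/∂x_{Nadir} = 205 − 4x_{Nadir} − x_{Mesa} = 0 ⇒ x_{Nadir} = 51.25 − 0.25x_{Mesa}.
Setting x_{Nadir} = x_{Mesa} in the reaction function: x_{Nadir} = 51.25 − 0.25x_{Nadir}, so x_{Nadir} = 51.25 / 1.25 = 41.
P_{Nadir} = 275 − 2·41 − 41 = 152.
Profit = (152 − 70)·41 = 3362.

3362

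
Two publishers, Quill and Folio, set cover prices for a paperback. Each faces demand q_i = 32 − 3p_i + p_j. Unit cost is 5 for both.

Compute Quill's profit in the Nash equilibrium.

Quill's profit: π = (p_{Quill} − 5)(32 − 3p_{Quill} + p_{Folio}).
∂π/∂p_{Quill} = 47 − 6p_{Quill} + p_{Folio} = 0 ⇒ p_{Quill} = 47/6 + (1/6)p_{Folio}.
The game is symmetric, so in equilibrium p_{Folio} = p_{Quill}: the reaction function gives (5/6)p_{Quill} = 47/6, hence p_{Quill} = 9.4.
q_{Quill} = 32 − 3·9.4 + 9.4 = 13.2.
Profit = (9.4 − 5)·13.2 = 58.08.

58.08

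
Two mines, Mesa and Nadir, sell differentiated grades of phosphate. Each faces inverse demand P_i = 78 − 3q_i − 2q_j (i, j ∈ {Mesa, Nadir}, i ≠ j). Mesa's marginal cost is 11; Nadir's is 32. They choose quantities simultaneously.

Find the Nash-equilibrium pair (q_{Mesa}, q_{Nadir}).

Mine Mesa's profit: π = q_{Mesa}(78 − 3q_{Mesa} − 2q_{Nadir}) − 11q_{Mesa}.
∂π/∂q_{Mesa} = 67 − 6q_{Mesa} − 2q_{Nadir} = 0 ⇒ q_{Mesa} = 67/6 − (1/3)q_{Nadir}.
Similarly q_{Nadir} = 23/3 − (1/3)q_{Mesa}.
Solving the two reaction functions simultaneously: (1 − (−1/3)(−1/3))q_{Mesa} = 67/6 − (1/3)·(23/3), so (8/9)q_{Mesa} = 155/18 and q_{Mesa} = 9.6875.
Then q_{Nadir} = 23/3 − (1/3)·9.6875 = 4.4375.

9.6875, 4.4375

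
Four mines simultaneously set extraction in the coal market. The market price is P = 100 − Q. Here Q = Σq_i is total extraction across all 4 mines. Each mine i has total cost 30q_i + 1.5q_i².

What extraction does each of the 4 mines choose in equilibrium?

8.75

A representative mine's profit is π_i = q_i(100 − Q) − 30q_i − 1.5q_i², with Q = q_i + Σ_{j≠i} q_j.
First-order condition: 70 − 5q_i − Σ_{j≠i} q_j = 0.
With identical mines, set every q_j = q: then 70 − 5q − 3q = 0, i.e. q = 70/8 = 8.75.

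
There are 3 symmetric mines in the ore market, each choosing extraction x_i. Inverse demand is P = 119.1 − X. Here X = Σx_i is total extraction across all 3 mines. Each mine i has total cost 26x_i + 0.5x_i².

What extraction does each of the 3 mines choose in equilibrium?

A representative mine's profit is π_i = x_i(119.1 − X) − 26x_i − 0.5x_i², with X = x_i + Σ_{j≠i} x_j.
First-order condition: 93.1 − 3x_i − Σ_{j≠i} x_j = 0.
With identical mines, set every x_j = x: then 93.1 − 3x − 2x = 0, i.e. x = 93.1/5 = 18.62.

18.62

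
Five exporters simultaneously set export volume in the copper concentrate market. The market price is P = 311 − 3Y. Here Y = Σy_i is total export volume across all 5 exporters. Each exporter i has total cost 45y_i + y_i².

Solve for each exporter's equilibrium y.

13.3

A representative exporter's profit is π_i = y_i(311 − 3Y) − 45y_i − y_i², with Y = y_i + Σ_{j≠i} y_j.
First-order condition: 266 − 8y_i − 3Σ_{j≠i} y_j = 0.
Imposing symmetry (y_j = y for all j) turns Σ_{j≠i} y_j into 4y, so 266 = 20y and y = 13.3.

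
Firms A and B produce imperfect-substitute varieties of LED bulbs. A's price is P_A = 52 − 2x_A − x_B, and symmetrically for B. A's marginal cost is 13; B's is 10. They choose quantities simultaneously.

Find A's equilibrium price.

28.2

Firm A's profit: π = x_A(52 − 2x_A − x_B) − 13x_A.
∂π/∂x_A = 39 − 4x_A − x_B = 0 ⇒ x_A = 9.75 − 0.25x_B.
Similarly x_B = 10.5 − 0.25x_A.
Substituting the second reaction function into the first: x_A = 9.75 − 0.25(10.5 − 0.25x_A), which gives 0.9375x_A = 7.125 ⇒ x_A = 7.6.
Then x_B = 10.5 − 0.25·7.6 = 8.6.
P_A = 52 − 2·7.6 − 8.6 = 28.2.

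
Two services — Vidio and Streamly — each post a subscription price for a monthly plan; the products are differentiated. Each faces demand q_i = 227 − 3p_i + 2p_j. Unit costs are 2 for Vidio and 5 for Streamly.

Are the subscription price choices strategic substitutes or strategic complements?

strategic complements

Vidio's profit: π = (p_{Vidio} − 2)(227 − 3p_{Vidio} + 2p_{Streamly}).
∂π/∂p_{Vidio} = 233 − 6p_{Vidio} + 2p_{Streamly} = 0 ⇒ p_{Vidio} = 233/6 + (1/3)p_{Streamly}.
The best-response slope dp_{Vidio}/dp_{Streamly} = 1/3 > 0: the reaction function is upward-sloping, so the choices are strategic complements.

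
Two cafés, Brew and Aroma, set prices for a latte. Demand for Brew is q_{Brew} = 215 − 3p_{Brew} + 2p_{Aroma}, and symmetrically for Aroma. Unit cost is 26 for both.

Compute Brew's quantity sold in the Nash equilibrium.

Brew's profit: π = (p_{Brew} − 26)(215 − 3p_{Brew} + 2p_{Aroma}).
∂π/∂p_{Brew} = 293 − 6p_{Brew} + 2p_{Aroma} = 0 ⇒ p_{Brew} = 293/6 + (1/3)p_{Aroma}.
Setting p_{Brew} = p_{Aroma} in the reaction function: p_{Brew} = 293/6 + (1/3)p_{Brew}, so p_{Brew} = (293/6) / (2/3) = 73.25.
q_{Brew} = 215 − 3·73.25 + 2·73.25 = 141.75.

141.75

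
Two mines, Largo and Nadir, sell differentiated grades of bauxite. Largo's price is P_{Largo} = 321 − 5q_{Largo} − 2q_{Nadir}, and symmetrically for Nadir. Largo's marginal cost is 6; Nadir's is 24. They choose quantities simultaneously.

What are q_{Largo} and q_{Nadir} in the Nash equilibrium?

Mine Largo's profit: π = q_{Largo}(321 − 5q_{Largo} − 2q_{Nadir}) − 6q_{Largo}.
∂π/∂q_{Largo} = 315 − 10q_{Largo} − 2q_{Nadir} = 0 ⇒ q_{Largo} = 31.5 − 0.2q_{Nadir}.
Similarly q_{Nadir} = 29.7 − 0.2q_{Largo}.
Plugging q_{Nadir} into Largo's best response: q_{Largo} = 31.5 − 0.2(29.7 − 0.2q_{Largo}) ⇒ 0.96q_{Largo} = 25.56, so q_{Largo} = 26.625.
Then q_{Nadir} = 29.7 − 0.2·26.625 = 24.375.

26.625, 24.375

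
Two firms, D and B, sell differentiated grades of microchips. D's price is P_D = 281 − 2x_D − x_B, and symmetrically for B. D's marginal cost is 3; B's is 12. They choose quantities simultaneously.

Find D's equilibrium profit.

6316.88

Firm D's profit: π = x_D(281 − 2x_D − x_B) − 3x_D.
∂π/∂x_D = 278 − 4x_D − x_B = 0 ⇒ x_D = 69.5 − 0.25x_B.
Similarly x_B = 67.25 − 0.25x_D.
Substituting the second reaction function into the first: x_D = 69.5 − 0.25(67.25 − 0.25x_D), which gives 0.9375x_D = 52.6875 ⇒ x_D = 56.2.
Then x_B = 67.25 − 0.25·56.2 = 53.2.
P_D = 281 − 2·56.2 − 53.2 = 115.4.
Profit = (115.4 − 3)·56.2 = 6316.88.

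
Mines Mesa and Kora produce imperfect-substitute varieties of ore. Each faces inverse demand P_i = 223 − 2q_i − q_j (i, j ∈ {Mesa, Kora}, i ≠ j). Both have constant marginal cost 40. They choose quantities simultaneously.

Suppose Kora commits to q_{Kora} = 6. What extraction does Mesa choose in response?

Mine Mesa's profit: π = q_{Mesa}(223 − 2q_{Mesa} − q_{Kora}) − 40q_{Mesa}.
∂π/∂q_{Mesa} = 183 − 4q_{Mesa} − q_{Kora} = 0 ⇒ q_{Mesa} = 45.75 − 0.25q_{Kora}.
At q_{Kora} = 6: q_{Mesa} = 45.75 − 0.25·6 = 44.25.

44.25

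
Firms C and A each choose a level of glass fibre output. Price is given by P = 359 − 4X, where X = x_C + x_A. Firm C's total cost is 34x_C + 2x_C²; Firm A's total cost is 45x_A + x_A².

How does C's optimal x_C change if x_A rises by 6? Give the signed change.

-2

Firm C's profit: π = x_C(359 − 4(x_C + x_A)) − 34x_C − 2x_C².
∂π/∂x_C = 325 − 12x_C − 4x_A = 0, so x_C = 325/12 − (1/3)x_A.
The reaction-function slope is −1/3, so a 6-unit rise in x_A moves x_C by −1/3 × 6 = −2. C's best response falls — the actions are strategic substitutes.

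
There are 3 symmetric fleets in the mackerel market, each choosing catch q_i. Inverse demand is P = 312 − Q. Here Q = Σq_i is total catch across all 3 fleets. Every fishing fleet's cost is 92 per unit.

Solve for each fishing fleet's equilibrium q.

55

A representative fishing fleet's profit is π_i = q_i(312 − Q) − 92q_i, with Q = q_i + Σ_{j≠i} q_j.
First-order condition: 220 − 2q_i − Σ_{j≠i} q_j = 0.
In a symmetric equilibrium every fishing fleet chooses the same q, so Σ_{j≠i} q_j = 2q. The condition becomes 220 − 4q = 0, giving q = 220/4 = 55.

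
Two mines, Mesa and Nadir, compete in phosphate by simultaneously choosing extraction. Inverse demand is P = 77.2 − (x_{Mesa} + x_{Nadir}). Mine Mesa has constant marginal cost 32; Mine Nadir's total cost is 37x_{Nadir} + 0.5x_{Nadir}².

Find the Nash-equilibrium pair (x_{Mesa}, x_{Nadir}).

19.08, 7.04

Mine Mesa's profit: π = x_{Mesa}(77.2 − (x_{Mesa} + x_{Nadir})) − 32x_{Mesa}.
∂π/∂x_{Mesa} = 45.2 − 2x_{Mesa} − x_{Nadir} = 0, so x_{Mesa} = 22.6 − 0.5x_{Nadir}.
For Nadir: ∂π/∂x_{Nadir} = 40.2 − 3x_{Nadir} − x_{Mesa} = 0 ⇒ x_{Nadir} = 13.4 − (1/3)x_{Mesa}.
Solving the two reaction functions simultaneously: (1 − (−0.5)(−1/3))x_{Mesa} = 22.6 − 0.5·13.4, so (5/6)x_{Mesa} = 15.9 and x_{Mesa} = 19.08.
Then x_{Nadir} = 13.4 − (1/3)·19.08 = 7.04.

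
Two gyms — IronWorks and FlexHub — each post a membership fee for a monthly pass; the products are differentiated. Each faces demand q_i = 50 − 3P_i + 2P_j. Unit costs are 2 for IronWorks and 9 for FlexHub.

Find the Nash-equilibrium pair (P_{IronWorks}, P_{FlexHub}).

15.3125, 17.9375

IronWorks's profit: π = (P_{IronWorks} − 2)(50 − 3P_{IronWorks} + 2P_{FlexHub}).
∂π/∂P_{IronWorks} = 56 − 6P_{IronWorks} + 2P_{FlexHub} = 0 ⇒ P_{IronWorks} = 28/3 + (1/3)P_{FlexHub}.
Similarly P_{FlexHub} = 77/6 + (1/3)P_{IronWorks}.
Solving the two reaction functions simultaneously: (1 − (1/3)(1/3))P_{IronWorks} = 28/3 + (1/3)·(77/6), so (8/9)P_{IronWorks} = 245/18 and P_{IronWorks} = 15.3125.
Then P_{FlexHub} = 77/6 + (1/3)·15.3125 = 17.9375.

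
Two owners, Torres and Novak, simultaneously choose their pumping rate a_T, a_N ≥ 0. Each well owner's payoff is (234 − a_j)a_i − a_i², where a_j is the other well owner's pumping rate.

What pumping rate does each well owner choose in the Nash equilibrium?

78

Torres's payoff is (234 − a_N)a_T − a_T².
∂π/∂a_T = 234 − a_N − 2a_T = 0, so a_T = 117 − 0.5a_N.
The game is symmetric, so in equilibrium a_N = a_T: the reaction function gives 1.5a_T = 117, hence a_T = 78.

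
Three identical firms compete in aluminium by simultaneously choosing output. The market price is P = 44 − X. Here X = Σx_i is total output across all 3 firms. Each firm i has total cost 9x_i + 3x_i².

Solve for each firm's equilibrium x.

3.5

A representative firm's profit is π_i = x_i(44 − X) − 9x_i − 3x_i², with X = x_i + Σ_{j≠i} x_j.
First-order condition: 35 − 8x_i − Σ_{j≠i} x_j = 0.
In a symmetric equilibrium every firm chooses the same x, so Σ_{j≠i} x_j = 2x. The condition becomes 35 − 10x = 0, giving x = 35/10 = 3.5.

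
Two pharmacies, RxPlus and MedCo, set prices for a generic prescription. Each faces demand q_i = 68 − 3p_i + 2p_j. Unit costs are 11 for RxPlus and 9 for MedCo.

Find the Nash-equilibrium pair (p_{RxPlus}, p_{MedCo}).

RxPlus's profit: π = (p_{RxPlus} − 11)(68 − 3p_{RxPlus} + 2p_{MedCo}).
∂π/∂p_{RxPlus} = 101 − 6p_{RxPlus} + 2p_{MedCo} = 0 ⇒ p_{RxPlus} = 101/6 + (1/3)p_{MedCo}.
Similarly p_{MedCo} = 95/6 + (1/3)p_{RxPlus}.
Solving the two reaction functions simultaneously: (1 − (1/3)(1/3))p_{RxPlus} = 101/6 + (1/3)·(95/6), so (8/9)p_{RxPlus} = 199/9 and p_{RxPlus} = 24.875.
Then p_{MedCo} = 95/6 + (1/3)·24.875 = 24.125.

24.875, 24.125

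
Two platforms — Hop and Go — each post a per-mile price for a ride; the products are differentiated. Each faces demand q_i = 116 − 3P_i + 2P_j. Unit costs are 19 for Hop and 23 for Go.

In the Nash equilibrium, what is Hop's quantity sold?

75

Hop's profit: π = (P_{Hop} − 19)(116 − 3P_{Hop} + 2P_{Go}).
∂π/∂P_{Hop} = 173 − 6P_{Hop} + 2P_{Go} = 0 ⇒ P_{Hop} = 173/6 + (1/3)P_{Go}.
Similarly P_{Go} = 185/6 + (1/3)P_{Hop}.
Plugging P_{Go} into Hop's best response: P_{Hop} = 173/6 + (1/3)(185/6 + (1/3)P_{Hop}) ⇒ (8/9)P_{Hop} = 352/9, so P_{Hop} = 44.
Then P_{Go} = 185/6 + (1/3)·44 = 45.5.
q_{Hop} = 116 − 3·44 + 2·45.5 = 75.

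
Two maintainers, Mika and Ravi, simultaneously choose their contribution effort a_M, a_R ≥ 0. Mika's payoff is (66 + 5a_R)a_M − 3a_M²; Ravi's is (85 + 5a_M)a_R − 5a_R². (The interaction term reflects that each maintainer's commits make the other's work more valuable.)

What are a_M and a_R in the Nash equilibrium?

31, 24

Expanding Mika's payoff: 66a_M + 5a_Ra_M − 3a_M².
∂π/∂a_M = 66 + 5a_R − 6a_M = 0, so a_M = 11 + (5/6)a_R.
Likewise for Ravi: a_R = 8.5 + 0.5a_M.
Substituting the second reaction function into the first: a_M = 11 + (5/6)(8.5 + 0.5a_M), which gives (7/12)a_M = 217/12 ⇒ a_M = 31.
Then a_R = 8.5 + 0.5·31 = 24.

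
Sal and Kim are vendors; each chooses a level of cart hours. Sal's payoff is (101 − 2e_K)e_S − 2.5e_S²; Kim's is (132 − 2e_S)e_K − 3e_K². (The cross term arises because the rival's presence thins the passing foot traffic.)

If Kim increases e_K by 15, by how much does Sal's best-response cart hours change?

-6

Expanding Sal's payoff: 101e_S − 2e_Ke_S − 2.5e_S².
∂π/∂e_S = 101 − 2e_K − 5e_S = 0, so e_S = 20.2 − 0.4e_K.
The reaction-function slope is −0.4, so a 15-unit rise in e_K moves e_S by −0.4 × 15 = −6. Sal's best response falls — the actions are strategic substitutes.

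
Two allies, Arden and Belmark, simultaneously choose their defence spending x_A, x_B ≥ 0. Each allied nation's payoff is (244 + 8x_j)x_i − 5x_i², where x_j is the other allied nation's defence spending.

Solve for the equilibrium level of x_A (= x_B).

Arden's payoff is (244 + 8x_B)x_A − 5x_A².
∂π/∂x_A = 244 + 8x_B − 10x_A = 0, so x_A = 24.4 + 0.8x_B.
Setting x_A = x_B in the reaction function: x_A = 24.4 + 0.8x_A, so x_A = 24.4 / 0.2 = 122.

122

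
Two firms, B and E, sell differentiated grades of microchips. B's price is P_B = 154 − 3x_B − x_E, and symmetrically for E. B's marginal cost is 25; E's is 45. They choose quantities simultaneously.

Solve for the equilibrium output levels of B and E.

19, 15

Firm B's profit: π = x_B(154 − 3x_B − x_E) − 25x_B.
∂π/∂x_B = 129 − 6x_B − x_E = 0 ⇒ x_B = 21.5 − (1/6)x_E.
Similarly x_E = 109/6 − (1/6)x_B.
Plugging x_E into B's best response: x_B = 21.5 − (1/6)(109/6 − (1/6)x_B) ⇒ (35/36)x_B = 665/36, so x_B = 19.
Then x_E = 109/6 − (1/6)·19 = 15.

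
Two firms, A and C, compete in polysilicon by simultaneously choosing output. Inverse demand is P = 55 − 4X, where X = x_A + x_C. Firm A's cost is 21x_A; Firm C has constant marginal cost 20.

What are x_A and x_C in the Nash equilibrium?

Firm A's profit: π = x_A(55 − 4(x_A + x_C)) − 21x_A.
∂π/∂x_A = 34 − 8x_A − 4x_C = 0, so x_A = 4.25 − 0.5x_C.
By the same steps for C: x_C = 4.375 − 0.5x_A.
Substituting the second reaction function into the first: x_A = 4.25 − 0.5(4.375 − 0.5x_A), which gives 0.75x_A = 2.0625 ⇒ x_A = 2.75.
Then x_C = 4.375 − 0.5·2.75 = 3.

2.75, 3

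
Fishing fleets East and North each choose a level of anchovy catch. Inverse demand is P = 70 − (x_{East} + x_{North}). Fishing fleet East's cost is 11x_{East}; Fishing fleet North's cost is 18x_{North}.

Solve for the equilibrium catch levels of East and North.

Fishing fleet East's profit: π = x_{East}(70 − (x_{East} + x_{North})) − 11x_{East}.
∂π/∂x_{East} = 59 − 2x_{East} − x_{North} = 0, so x_{East} = 29.5 − 0.5x_{North}.
By the same steps for North: x_{North} = 26 − 0.5x_{East}.
Solving the two reaction functions simultaneously: (1 − (−0.5)(−0.5))x_{East} = 29.5 − 0.5·26, so 0.75x_{East} = 16.5 and x_{East} = 22.
Then x_{North} = 26 − 0.5·22 = 15.

22, 15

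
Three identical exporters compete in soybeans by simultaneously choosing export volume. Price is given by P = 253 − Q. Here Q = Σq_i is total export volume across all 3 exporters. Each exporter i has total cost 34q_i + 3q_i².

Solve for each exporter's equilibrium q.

A representative exporter's profit is π_i = q_i(253 − Q) − 34q_i − 3q_i², with Q = q_i + Σ_{j≠i} q_j.
First-order condition: 219 − 8q_i − Σ_{j≠i} q_j = 0.
Imposing symmetry (q_j = q for all j) turns Σ_{j≠i} q_j into 2q, so 219 = 10q and q = 21.9.

21.9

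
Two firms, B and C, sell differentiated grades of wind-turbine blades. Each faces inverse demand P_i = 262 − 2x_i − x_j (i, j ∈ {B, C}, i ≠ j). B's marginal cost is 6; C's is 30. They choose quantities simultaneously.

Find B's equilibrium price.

111.6

Firm B's profit: π = x_B(262 − 2x_B − x_C) − 6x_B.
∂π/∂x_B = 256 − 4x_B − x_C = 0 ⇒ x_B = 64 − 0.25x_C.
Similarly x_C = 58 − 0.25x_B.
Plugging x_C into B's best response: x_B = 64 − 0.25(58 − 0.25x_B) ⇒ 0.9375x_B = 49.5, so x_B = 52.8.
Then x_C = 58 − 0.25·52.8 = 44.8.
P_B = 262 − 2·52.8 − 44.8 = 111.6.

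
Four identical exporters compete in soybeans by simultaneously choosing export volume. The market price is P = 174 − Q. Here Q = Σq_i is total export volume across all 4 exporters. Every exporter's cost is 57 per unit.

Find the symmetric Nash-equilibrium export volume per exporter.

23.4

A representative exporter's profit is π_i = q_i(174 − Q) − 57q_i, with Q = q_i + Σ_{j≠i} q_j.
First-order condition: 117 − 2q_i − Σ_{j≠i} q_j = 0.
Imposing symmetry (q_j = q for all j) turns Σ_{j≠i} q_j into 3q, so 117 = 5q and q = 23.4.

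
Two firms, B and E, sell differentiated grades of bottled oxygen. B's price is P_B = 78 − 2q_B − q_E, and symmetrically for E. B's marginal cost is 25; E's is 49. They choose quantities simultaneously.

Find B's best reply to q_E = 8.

11.25

Firm B's profit: π = q_B(78 − 2q_B − q_E) − 25q_B.
∂π/∂q_B = 53 − 4q_B − q_E = 0 ⇒ q_B = 13.25 − 0.25q_E.
At q_E = 8: q_B = 13.25 − 0.25·8 = 11.25.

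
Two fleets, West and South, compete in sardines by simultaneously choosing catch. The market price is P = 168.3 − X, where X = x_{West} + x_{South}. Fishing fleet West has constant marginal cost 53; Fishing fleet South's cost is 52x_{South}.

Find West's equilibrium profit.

1451.61

Fishing fleet West's profit: π = x_{West}(168.3 − (x_{West} + x_{South})) − 53x_{West}.
∂π/∂x_{West} = 115.3 − 2x_{West} − x_{South} = 0, so x_{West} = 57.65 − 0.5x_{South}.
By the same steps for South: x_{South} = 58.15 − 0.5x_{West}.
Substituting the second reaction function into the first: x_{West} = 57.65 − 0.5(58.15 − 0.5x_{West}), which gives 0.75x_{West} = 28.575 ⇒ x_{West} = 38.1.
Then x_{South} = 58.15 − 0.5·38.1 = 39.1.
Price P = 168.3 − 77.2 = 91.1.
West's profit: (91.1 − 53)·38.1 = 1451.61.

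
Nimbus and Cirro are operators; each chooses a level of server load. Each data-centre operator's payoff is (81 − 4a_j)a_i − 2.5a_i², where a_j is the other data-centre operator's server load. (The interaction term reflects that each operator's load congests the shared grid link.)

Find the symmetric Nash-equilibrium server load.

Nimbus's payoff is (81 − 4a_C)a_N − 2.5a_N².
∂π/∂a_N = 81 − 4a_C − 5a_N = 0, so a_N = 16.2 − 0.8a_C.
The game is symmetric, so in equilibrium a_C = a_N: the reaction function gives 1.8a_N = 16.2, hence a_N = 9.

9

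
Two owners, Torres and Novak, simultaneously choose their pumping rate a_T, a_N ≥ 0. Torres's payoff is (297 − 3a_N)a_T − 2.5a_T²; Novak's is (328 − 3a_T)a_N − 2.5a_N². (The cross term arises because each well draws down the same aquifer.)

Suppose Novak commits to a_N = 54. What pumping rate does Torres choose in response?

Expanding Torres's payoff: 297a_T − 3a_Na_T − 2.5a_T².
∂π/∂a_T = 297 − 3a_N − 5a_T = 0, so a_T = 59.4 − 0.6a_N.
At a_N = 54: a_T = 59.4 − 0.6·54 = 27.

27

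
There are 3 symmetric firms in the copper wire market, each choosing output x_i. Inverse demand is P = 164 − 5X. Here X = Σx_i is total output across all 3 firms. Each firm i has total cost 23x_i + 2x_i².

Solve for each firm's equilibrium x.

5.875

A representative firm's profit is π_i = x_i(164 − 5X) − 23x_i − 2x_i², with X = x_i + Σ_{j≠i} x_j.
First-order condition: 141 − 14x_i − 5Σ_{j≠i} x_j = 0.
With identical firms, set every x_j = x: then 141 − 14x − 10x = 0, i.e. x = 141/24 = 5.875.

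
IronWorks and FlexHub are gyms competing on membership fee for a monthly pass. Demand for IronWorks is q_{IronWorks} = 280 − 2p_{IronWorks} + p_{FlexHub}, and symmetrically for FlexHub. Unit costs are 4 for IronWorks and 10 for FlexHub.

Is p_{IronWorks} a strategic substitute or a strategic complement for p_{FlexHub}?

strategic complements

IronWorks's profit: π = (p_{IronWorks} − 4)(280 − 2p_{IronWorks} + p_{FlexHub}).
∂π/∂p_{IronWorks} = 288 − 4p_{IronWorks} + p_{FlexHub} = 0 ⇒ p_{IronWorks} = 72 + 0.25p_{FlexHub}.
The best-response slope dp_{IronWorks}/dp_{FlexHub} = 0.25 > 0: the reaction function is upward-sloping, so the choices are strategic complements.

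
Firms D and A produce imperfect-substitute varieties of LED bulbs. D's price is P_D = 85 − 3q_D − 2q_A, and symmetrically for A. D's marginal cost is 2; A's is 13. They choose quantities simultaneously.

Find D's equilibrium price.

35.1875

Firm D's profit: π = q_D(85 − 3q_D − 2q_A) − 2q_D.
∂π/∂q_D = 83 − 6q_D − 2q_A = 0 ⇒ q_D = 83/6 − (1/3)q_A.
Similarly q_A = 12 − (1/3)q_D.
Solving the two reaction functions simultaneously: (1 − (−1/3)(−1/3))q_D = 83/6 − (1/3)·12, so (8/9)q_D = 59/6 and q_D = 11.0625.
Then q_A = 12 − (1/3)·11.0625 = 8.3125.
P_D = 85 − 3·11.0625 − 2·8.3125 = 35.1875.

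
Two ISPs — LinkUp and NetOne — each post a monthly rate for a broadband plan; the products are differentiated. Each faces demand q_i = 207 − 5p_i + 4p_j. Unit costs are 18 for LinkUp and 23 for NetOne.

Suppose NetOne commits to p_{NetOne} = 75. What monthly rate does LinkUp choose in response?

LinkUp's profit: π = (p_{LinkUp} − 18)(207 − 5p_{LinkUp} + 4p_{NetOne}).
∂π/∂p_{LinkUp} = 297 − 10p_{LinkUp} + 4p_{NetOne} = 0 ⇒ p_{LinkUp} = 29.7 + 0.4p_{NetOne}.
At p_{NetOne} = 75: p_{LinkUp} = 29.7 + 0.4·75 = 59.7.

59.7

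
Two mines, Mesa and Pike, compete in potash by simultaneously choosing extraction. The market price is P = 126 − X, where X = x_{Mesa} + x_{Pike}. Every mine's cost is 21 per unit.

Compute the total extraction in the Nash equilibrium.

70

Mine Mesa's profit: π = x_{Mesa}(126 − (x_{Mesa} + x_{Pike})) − 21x_{Mesa}.
∂π/∂x_{Mesa} = 105 − 2x_{Mesa} − x_{Pike} = 0, so x_{Mesa} = 52.5 − 0.5x_{Pike}.
By symmetry x_{Pike} = x_{Mesa}; substituting into the reaction function, 1.5x_{Mesa} = 52.5 and x_{Mesa} = 35.
Total extraction: 35 + 35 = 70.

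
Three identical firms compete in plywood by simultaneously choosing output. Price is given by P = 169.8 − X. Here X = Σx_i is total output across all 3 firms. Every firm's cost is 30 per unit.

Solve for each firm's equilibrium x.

34.95

A representative firm's profit is π_i = x_i(169.8 − X) − 30x_i, with X = x_i + Σ_{j≠i} x_j.
First-order condition: 139.8 − 2x_i − Σ_{j≠i} x_j = 0.
Imposing symmetry (x_j = x for all j) turns Σ_{j≠i} x_j into 2x, so 139.8 = 4x and x = 34.95.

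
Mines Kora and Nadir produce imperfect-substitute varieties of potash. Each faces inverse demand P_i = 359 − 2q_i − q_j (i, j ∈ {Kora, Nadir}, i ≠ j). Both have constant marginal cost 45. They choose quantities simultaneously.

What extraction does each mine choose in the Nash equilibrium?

62.8

Mine Kora's profit: π = q_{Kora}(359 − 2q_{Kora} − q_{Nadir}) − 45q_{Kora}.
∂π/∂q_{Kora} = 314 − 4q_{Kora} − q_{Nadir} = 0 ⇒ q_{Kora} = 78.5 − 0.25q_{Nadir}.
Setting q_{Kora} = q_{Nadir} in the reaction function: q_{Kora} = 78.5 − 0.25q_{Kora}, so q_{Kora} = 78.5 / 1.25 = 62.8.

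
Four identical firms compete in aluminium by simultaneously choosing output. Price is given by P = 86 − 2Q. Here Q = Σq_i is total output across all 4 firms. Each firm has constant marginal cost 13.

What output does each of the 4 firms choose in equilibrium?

A representative firm's profit is π_i = q_i(86 − 2Q) − 13q_i, with Q = q_i + Σ_{j≠i} q_j.
First-order condition: 73 − 4q_i − 2Σ_{j≠i} q_j = 0.
In a symmetric equilibrium every firm chooses the same q, so Σ_{j≠i} q_j = 3q. The condition becomes 73 − 10q = 0, giving q = 73/10 = 7.3.

7.3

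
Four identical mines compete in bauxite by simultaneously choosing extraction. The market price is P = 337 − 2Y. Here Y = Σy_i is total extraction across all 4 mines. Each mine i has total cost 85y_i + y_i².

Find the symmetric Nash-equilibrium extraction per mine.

A representative mine's profit is π_i = y_i(337 − 2Y) − 85y_i − y_i², with Y = y_i + Σ_{j≠i} y_j.
First-order condition: 252 − 6y_i − 2Σ_{j≠i} y_j = 0.
With identical mines, set every y_j = y: then 252 − 6y − 6y = 0, i.e. y = 252/12 = 21.

21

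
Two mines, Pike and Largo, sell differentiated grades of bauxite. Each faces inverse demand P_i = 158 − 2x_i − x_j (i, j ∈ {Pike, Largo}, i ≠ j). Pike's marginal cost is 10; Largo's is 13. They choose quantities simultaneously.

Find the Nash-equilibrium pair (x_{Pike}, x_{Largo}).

29.8, 28.8

Mine Pike's profit: π = x_{Pike}(158 − 2x_{Pike} − x_{Largo}) − 10x_{Pike}.
∂π/∂x_{Pike} = 148 − 4x_{Pike} − x_{Largo} = 0 ⇒ x_{Pike} = 37 − 0.25x_{Largo}.
Similarly x_{Largo} = 36.25 − 0.25x_{Pike}.
Plugging x_{Largo} into Pike's best response: x_{Pike} = 37 − 0.25(36.25 − 0.25x_{Pike}) ⇒ 0.9375x_{Pike} = 27.9375, so x_{Pike} = 29.8.
Then x_{Largo} = 36.25 − 0.25·29.8 = 28.8.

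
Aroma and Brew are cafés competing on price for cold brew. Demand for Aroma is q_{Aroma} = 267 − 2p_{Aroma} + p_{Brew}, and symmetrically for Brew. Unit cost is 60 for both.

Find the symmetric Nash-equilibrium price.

Aroma's profit: π = (p_{Aroma} − 60)(267 − 2p_{Aroma} + p_{Brew}).
∂π/∂p_{Aroma} = 387 − 4p_{Aroma} + p_{Brew} = 0 ⇒ p_{Aroma} = 96.75 + 0.25p_{Brew}.
The game is symmetric, so in equilibrium p_{Brew} = p_{Aroma}: the reaction function gives 0.75p_{Aroma} = 96.75, hence p_{Aroma} = 129.

129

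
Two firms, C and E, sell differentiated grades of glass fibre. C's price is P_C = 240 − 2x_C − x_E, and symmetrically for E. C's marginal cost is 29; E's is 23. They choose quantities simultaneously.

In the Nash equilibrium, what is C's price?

112.6

Firm C's profit: π = x_C(240 − 2x_C − x_E) − 29x_C.
∂π/∂x_C = 211 − 4x_C − x_E = 0 ⇒ x_C = 52.75 − 0.25x_E.
Similarly x_E = 54.25 − 0.25x_C.
Solving the two reaction functions simultaneously: (1 − (−0.25)(−0.25))x_C = 52.75 − 0.25·54.25, so 0.9375x_C = 39.1875 and x_C = 41.8.
Then x_E = 54.25 − 0.25·41.8 = 43.8.
P_C = 240 − 2·41.8 − 43.8 = 112.6.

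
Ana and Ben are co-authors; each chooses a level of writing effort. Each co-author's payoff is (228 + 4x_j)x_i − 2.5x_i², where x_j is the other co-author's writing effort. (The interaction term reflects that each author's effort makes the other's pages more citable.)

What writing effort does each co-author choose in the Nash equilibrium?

228

Ana's payoff is (228 + 4x_B)x_A − 2.5x_A².
∂π/∂x_A = 228 + 4x_B − 5x_A = 0, so x_A = 45.6 + 0.8x_B.
Setting x_A = x_B in the reaction function: x_A = 45.6 + 0.8x_A, so x_A = 45.6 / 0.2 = 228.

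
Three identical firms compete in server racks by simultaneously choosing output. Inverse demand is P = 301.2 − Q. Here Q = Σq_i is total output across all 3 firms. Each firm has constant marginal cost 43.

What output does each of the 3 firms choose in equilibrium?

64.55

A representative firm's profit is π_i = q_i(301.2 − Q) − 43q_i, with Q = q_i + Σ_{j≠i} q_j.
First-order condition: 258.2 − 2q_i − Σ_{j≠i} q_j = 0.
In a symmetric equilibrium every firm chooses the same q, so Σ_{j≠i} q_j = 2q. The condition becomes 258.2 − 4q = 0, giving q = 258.2/4 = 64.55.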